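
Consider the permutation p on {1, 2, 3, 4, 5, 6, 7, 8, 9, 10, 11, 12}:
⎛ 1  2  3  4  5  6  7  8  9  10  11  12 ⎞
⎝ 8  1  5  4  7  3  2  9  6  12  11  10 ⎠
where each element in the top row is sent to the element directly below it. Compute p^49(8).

Tracing 8 → 9 → … returns to 8 after 8 steps, so 8 lies in an 8-cycle (1 8 9 6 3 5 7 2).
Since the cycle has length 8, p^49 acts on it the same as p^1 (49 mod 8 = 1).
Advancing 1 step from 8: 8 → 9.

9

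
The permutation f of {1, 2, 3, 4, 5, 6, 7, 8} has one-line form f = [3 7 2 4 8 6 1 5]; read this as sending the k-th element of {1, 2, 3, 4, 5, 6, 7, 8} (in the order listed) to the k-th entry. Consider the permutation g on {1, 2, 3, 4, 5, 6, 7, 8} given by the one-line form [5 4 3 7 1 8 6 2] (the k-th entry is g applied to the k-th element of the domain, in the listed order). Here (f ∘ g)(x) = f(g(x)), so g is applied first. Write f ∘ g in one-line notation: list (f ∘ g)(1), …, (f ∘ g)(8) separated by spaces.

8 4 2 1 3 5 6 7

(f ∘ g)(x) = f(g(x)). Computing each image: f(g(1)) = f(5) = 8, f(g(2)) = f(4) = 4, f(g(3)) = f(3) = 2, f(g(4)) = f(7) = 1, f(g(5)) = f(1) = 3, f(g(6)) = f(8) = 5, f(g(7)) = f(6) = 6, f(g(8)) = f(2) = 7.
Hence f ∘ g = [8 4 2 1 3 5 6 7].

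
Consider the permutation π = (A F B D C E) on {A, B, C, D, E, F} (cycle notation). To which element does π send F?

B

Within (A F B D C E), F ↦ B.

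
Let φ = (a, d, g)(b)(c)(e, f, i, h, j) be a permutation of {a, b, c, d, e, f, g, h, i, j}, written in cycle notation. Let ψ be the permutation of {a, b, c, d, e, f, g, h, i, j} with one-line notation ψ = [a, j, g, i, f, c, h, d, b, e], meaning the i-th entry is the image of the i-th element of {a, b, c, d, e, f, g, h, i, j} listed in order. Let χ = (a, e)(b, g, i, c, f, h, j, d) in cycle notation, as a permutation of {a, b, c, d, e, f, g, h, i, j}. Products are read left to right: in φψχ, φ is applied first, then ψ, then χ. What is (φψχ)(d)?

Chase d: φ(d) = g; ψ(g) = h; χ(h) = j. Hence (φψχ)(d) = j.

j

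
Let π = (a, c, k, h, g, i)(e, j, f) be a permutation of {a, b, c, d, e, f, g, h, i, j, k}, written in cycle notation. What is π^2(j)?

e

j lies in the 3-cycle (e, j, f).
Advancing 2 steps from j: j → f → e.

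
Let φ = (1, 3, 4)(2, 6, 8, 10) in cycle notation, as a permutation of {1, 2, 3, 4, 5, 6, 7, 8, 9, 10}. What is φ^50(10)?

10 lies in the 4-cycle (2, 6, 8, 10).
Powers repeat with period 4 on this cycle, and 50 mod 4 = 2, so φ^50(10) = φ^2(10).
Advancing 2 steps from 10: 10 → 2 → 6.

6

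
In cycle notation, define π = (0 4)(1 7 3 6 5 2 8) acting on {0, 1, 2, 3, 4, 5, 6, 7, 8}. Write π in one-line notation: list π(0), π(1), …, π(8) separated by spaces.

4 7 8 6 0 2 5 3 1

Each element maps to the next entry in its cycle (wrapping to the front): 0→4, 1→7, 2→8, 3→6, 4→0, 5→2, 6→5, 7→3, 8→1.
So the one-line form is 4 7 8 6 0 2 5 3 1.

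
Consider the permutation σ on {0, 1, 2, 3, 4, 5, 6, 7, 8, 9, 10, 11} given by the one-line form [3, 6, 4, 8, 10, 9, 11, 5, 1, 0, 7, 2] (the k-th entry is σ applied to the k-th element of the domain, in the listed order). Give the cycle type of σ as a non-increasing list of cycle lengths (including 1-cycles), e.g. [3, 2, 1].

[12]

The disjoint cycles are (0 3 8 1 6 11 2 4 10 7 5 9), with lengths 12 in non-increasing order.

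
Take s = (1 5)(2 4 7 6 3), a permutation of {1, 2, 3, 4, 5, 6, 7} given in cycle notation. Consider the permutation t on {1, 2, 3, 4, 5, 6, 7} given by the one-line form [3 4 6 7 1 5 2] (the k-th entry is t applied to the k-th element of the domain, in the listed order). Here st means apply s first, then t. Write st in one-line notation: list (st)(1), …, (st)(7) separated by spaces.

Chase each element through s then t: 1 → 5 → 1; 2 → 4 → 7; 3 → 2 → 4; 4 → 7 → 2; 5 → 1 → 3; 6 → 3 → 6; 7 → 6 → 5.
So st in one-line form is 1 7 4 2 3 6 5.

1 7 4 2 3 6 5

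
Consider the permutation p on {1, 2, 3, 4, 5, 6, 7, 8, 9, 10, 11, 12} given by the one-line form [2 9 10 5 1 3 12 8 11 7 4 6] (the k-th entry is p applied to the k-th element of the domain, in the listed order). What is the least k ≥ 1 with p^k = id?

Writing p as disjoint cycles, the cycle lengths are 6, 5, 1.
Since disjoint cycles commute, ord(p) = lcm(6, 5) = 30.

30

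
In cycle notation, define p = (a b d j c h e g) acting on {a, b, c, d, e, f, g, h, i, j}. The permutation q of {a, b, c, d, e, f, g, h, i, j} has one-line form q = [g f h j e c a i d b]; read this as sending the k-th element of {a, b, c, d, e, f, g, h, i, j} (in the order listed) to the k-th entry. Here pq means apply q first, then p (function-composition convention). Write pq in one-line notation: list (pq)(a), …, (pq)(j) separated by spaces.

Chase each element through q then p: a → g → a; b → f → f; c → h → e; d → j → c; e → e → g; f → c → h; g → a → b; h → i → i; i → d → j; j → b → d.
Collecting the images, pq = [a f e c g h b i j d].

a f e c g h b i j d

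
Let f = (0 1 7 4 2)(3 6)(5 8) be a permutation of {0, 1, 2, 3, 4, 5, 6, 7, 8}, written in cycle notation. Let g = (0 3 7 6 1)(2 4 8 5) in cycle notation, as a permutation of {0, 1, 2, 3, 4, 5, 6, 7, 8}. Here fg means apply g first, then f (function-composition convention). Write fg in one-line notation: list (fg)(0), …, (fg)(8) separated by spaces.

6 1 2 4 5 0 7 3 8

For each element, apply g then f: 0 → 3 → 6; 1 → 0 → 1; 2 → 4 → 2; 3 → 7 → 4; 4 → 8 → 5; 5 → 2 → 0; 6 → 1 → 7; 7 → 6 → 3; 8 → 5 → 8.
Collecting the images, fg = [6 1 2 4 5 0 7 3 8].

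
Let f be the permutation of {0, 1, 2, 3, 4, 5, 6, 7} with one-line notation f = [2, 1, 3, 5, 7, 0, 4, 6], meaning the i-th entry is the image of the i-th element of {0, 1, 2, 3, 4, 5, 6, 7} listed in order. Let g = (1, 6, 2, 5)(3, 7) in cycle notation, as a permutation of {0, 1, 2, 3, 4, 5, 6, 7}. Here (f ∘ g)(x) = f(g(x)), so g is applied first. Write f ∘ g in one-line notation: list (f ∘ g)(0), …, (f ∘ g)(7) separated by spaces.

2 4 0 6 7 1 3 5

For each element, apply g then f: 0 → 0 → 2; 1 → 6 → 4; 2 → 5 → 0; 3 → 7 → 6; 4 → 4 → 7; 5 → 1 → 1; 6 → 2 → 3; 7 → 3 → 5.
Collecting the images, f ∘ g = [2 4 0 6 7 1 3 5].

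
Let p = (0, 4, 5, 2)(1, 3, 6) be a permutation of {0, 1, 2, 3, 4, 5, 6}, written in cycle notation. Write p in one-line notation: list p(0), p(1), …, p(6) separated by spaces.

Image by image: 0↦4, 1↦3, 2↦0, 3↦6, 4↦5, 5↦2, 6↦1.
So the one-line form is 4 3 0 6 5 2 1.

4 3 0 6 5 2 1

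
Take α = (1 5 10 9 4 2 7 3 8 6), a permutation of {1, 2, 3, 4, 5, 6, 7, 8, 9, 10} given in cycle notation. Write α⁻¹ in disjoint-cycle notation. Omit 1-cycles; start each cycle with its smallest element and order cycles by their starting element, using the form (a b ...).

(1 6 8 3 7 2 4 9 10 5)

If α sends a → b within a cycle, α⁻¹ sends b → a; equivalently, reverse each cycle.
After reversing and putting each cycle's least element first, α⁻¹ = (1 6 8 3 7 2 4 9 10 5).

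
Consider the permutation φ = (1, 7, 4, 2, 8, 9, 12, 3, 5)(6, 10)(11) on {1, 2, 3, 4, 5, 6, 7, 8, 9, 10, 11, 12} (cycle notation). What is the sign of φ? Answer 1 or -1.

The cycle lengths are 9, 2, 1.
A cycle is odd iff its length is even; φ has 1 even-length cycle, so sgn(φ) = (−1)^1 and φ is odd.

-1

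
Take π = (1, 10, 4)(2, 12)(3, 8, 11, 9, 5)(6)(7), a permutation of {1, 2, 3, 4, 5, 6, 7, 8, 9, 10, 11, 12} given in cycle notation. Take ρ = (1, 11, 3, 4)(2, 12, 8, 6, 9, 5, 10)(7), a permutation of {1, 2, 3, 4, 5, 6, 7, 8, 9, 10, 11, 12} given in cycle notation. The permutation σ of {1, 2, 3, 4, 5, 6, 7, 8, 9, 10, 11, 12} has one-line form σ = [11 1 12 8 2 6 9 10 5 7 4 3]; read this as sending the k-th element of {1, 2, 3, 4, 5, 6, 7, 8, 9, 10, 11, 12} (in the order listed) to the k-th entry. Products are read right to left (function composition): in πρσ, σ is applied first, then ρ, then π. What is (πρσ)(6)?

Apply the permutations in order: σ(6) = 6, then ρ(6) = 9, then π(9) = 5. So (πρσ)(6) = 5.

5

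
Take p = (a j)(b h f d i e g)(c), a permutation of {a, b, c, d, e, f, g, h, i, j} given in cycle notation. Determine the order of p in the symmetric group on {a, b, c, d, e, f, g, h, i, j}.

The disjoint cycles have lengths 7, 2, 1.
The order is lcm(7, 2) = 14.

14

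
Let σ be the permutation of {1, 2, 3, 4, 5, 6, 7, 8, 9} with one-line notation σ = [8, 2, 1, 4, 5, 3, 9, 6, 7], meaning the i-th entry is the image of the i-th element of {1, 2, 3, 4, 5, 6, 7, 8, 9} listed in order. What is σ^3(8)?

Tracing 8 → 6 → … returns to 8 after 4 steps, so 8 lies in a 4-cycle (1, 8, 6, 3).
Stepping 3 places around the cycle: 8 → 6 → 3 → 1.

1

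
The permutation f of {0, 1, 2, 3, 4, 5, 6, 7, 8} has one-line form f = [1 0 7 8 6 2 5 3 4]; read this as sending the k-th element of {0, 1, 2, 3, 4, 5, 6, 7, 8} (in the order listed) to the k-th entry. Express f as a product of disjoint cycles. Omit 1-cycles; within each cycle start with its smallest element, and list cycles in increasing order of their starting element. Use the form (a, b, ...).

(0, 1)(2, 7, 3, 8, 4, 6, 5)

Iterating f from 0 gives 0 → 1 → 0; that is the 2-cycle (0, 1).
Repeating from the next unused element and collecting all non-trivial cycles gives (0, 1)(2, 7, 3, 8, 4, 6, 5).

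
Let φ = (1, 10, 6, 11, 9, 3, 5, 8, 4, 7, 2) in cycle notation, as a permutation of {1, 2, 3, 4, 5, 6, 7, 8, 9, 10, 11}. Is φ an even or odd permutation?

The cycle lengths are 11.
A cycle of length ℓ contributes ℓ−1 transpositions, so φ is a product of 10 transpositions — even.

even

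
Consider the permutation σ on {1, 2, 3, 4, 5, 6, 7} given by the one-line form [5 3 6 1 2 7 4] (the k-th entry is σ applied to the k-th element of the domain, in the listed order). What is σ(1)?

5

1 is element number 1 of the domain, and entry number 1 of the one-line form is 5, so σ(1) = 5.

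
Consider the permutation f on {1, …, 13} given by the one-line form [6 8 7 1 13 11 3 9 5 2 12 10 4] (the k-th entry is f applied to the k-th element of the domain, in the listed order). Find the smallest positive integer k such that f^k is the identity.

22

Decomposing into disjoint cycles gives cycle lengths 11, 2.
Since disjoint cycles commute, ord(f) = lcm(11, 2) = 22.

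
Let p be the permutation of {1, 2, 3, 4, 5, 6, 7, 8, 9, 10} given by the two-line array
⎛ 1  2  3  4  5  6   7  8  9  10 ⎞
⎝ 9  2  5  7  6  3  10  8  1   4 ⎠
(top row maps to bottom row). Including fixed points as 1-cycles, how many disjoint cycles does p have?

5

The cycle decomposition is (1 9)(2)(3 5 6)(4 7 10)(8), which has 5 cycles (counting 1-cycles).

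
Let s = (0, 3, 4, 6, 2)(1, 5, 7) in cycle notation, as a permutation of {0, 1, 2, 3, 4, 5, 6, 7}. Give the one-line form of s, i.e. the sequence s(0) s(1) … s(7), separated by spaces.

3 5 0 4 6 7 2 1

Reading each image from the cycles: 0↦3, 1↦5, 2↦0, 3↦4, 4↦6, 5↦7, 6↦2, 7↦1.
So the one-line form is 3 5 0 4 6 7 2 1.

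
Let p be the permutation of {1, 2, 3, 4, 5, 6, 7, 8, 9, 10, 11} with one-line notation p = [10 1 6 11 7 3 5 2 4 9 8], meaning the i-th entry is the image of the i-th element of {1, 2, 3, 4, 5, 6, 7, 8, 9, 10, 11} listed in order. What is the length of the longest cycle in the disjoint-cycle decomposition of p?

7

Decomposing into disjoint cycles gives (1 10 9 4 11 8 2)(3 6)(5 7); the longest has length 7.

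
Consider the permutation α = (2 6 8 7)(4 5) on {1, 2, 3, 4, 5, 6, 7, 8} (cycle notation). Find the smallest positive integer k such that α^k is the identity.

4

The disjoint cycles have lengths 4, 2, 1, 1.
Since disjoint cycles commute, ord(α) = lcm(4, 2) = 4.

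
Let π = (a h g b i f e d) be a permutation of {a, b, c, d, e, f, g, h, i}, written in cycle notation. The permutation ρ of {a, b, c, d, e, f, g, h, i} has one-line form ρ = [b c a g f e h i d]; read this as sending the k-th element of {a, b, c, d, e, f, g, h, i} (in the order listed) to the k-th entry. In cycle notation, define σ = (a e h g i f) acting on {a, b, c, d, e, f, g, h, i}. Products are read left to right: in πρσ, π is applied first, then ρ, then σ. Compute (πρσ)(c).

Apply the permutations in order: π(c) = c, then ρ(c) = a, then σ(a) = e. So (πρσ)(c) = e.

e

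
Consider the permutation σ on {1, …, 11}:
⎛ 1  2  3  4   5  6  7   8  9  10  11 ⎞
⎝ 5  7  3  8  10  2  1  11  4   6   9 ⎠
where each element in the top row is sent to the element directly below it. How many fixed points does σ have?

The fixed points (elements with σ(x) = x) are {3}, so there is 1.

1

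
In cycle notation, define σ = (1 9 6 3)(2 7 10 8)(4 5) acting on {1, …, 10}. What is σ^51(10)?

7

10 lies in the 4-cycle (2 7 10 8).
On a 4-cycle, σ^4 is the identity, so σ^51 = σ^3 there (51 ≡ 3 mod 4).
Stepping 3 places around the cycle: 10 → 8 → 2 → 7.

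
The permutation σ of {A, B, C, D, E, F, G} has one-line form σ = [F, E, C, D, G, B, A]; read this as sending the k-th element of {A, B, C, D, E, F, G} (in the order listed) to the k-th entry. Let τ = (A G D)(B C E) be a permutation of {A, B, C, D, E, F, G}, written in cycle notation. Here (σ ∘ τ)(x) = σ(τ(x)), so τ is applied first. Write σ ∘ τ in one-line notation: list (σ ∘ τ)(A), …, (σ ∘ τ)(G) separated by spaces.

A C G F E B D

(σ ∘ τ)(x) = σ(τ(x)). Computing each image: σ(τ(A)) = σ(G) = A, σ(τ(B)) = σ(C) = C, σ(τ(C)) = σ(E) = G, σ(τ(D)) = σ(A) = F, σ(τ(E)) = σ(B) = E, σ(τ(F)) = σ(F) = B, σ(τ(G)) = σ(D) = D.
Hence σ ∘ τ = [A C G F E B D].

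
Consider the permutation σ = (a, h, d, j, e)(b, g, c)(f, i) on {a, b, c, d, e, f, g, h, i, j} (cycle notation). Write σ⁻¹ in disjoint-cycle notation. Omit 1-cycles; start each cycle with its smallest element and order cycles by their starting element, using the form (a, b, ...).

(a, e, j, d, h)(b, c, g)(f, i)

If σ sends a → b within a cycle, σ⁻¹ sends b → a; equivalently, reverse each cycle.
Reversing each cycle of σ and rotating so the smallest element leads gives (a, e, j, d, h)(b, c, g)(f, i).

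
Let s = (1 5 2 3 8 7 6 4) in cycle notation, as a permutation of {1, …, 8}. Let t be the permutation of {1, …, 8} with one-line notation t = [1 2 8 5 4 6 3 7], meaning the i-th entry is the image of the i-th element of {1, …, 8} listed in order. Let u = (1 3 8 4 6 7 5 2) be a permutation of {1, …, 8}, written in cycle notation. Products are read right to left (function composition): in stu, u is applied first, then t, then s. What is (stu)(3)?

6

Chase 3: u(3) = 8; t(8) = 7; s(7) = 6. Hence (stu)(3) = 6.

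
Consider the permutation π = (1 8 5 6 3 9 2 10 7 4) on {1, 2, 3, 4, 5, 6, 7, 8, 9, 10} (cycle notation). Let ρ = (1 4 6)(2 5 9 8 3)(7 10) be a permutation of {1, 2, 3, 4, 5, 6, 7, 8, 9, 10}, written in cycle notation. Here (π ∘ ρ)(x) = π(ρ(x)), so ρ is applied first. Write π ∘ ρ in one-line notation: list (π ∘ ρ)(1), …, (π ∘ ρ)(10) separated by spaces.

1 6 10 3 2 8 7 9 5 4

Chase each element through ρ then π: 1 → 4 → 1; 2 → 5 → 6; 3 → 2 → 10; 4 → 6 → 3; 5 → 9 → 2; 6 → 1 → 8; 7 → 10 → 7; 8 → 3 → 9; 9 → 8 → 5; 10 → 7 → 4.
Collecting the images, π ∘ ρ = [1 6 10 3 2 8 7 9 5 4].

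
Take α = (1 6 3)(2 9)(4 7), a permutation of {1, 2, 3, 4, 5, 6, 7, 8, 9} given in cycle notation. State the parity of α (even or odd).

even

The cycle lengths are 3, 2, 2, 1, 1.
A cycle of length ℓ contributes ℓ−1 transpositions, so α is a product of 2 + 1 + 1 = 4 transpositions — even.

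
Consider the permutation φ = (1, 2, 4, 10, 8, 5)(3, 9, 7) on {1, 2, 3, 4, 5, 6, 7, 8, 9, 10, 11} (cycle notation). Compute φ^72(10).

10 lies in the 6-cycle (1, 2, 4, 10, 8, 5).
Since the cycle has length 6, φ^72 acts on it the same as φ^0 (72 mod 6 = 0).
So φ^72(10) = 10.

10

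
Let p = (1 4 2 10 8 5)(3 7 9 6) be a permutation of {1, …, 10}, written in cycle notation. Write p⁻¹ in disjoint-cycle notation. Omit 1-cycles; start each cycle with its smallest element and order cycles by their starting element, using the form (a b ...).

(1 5 8 10 2 4)(3 6 9 7)

Inverting a permutation written in cycle notation just reverses the order within every cycle.
Reversing each cycle of p and rotating so the smallest element leads gives (1 5 8 10 2 4)(3 6 9 7).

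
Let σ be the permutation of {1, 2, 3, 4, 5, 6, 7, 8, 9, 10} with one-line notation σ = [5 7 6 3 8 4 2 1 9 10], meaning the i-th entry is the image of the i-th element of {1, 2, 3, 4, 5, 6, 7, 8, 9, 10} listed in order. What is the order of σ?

The disjoint-cycle form of σ has cycle lengths 3, 3, 2, 1, 1.
Since disjoint cycles commute, ord(σ) = lcm(3, 3, 2) = 6.

6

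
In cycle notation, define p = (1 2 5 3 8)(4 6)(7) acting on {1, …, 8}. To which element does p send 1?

2

In the cycle (1 2 5 3 8), 1 is followed by 2, so p(1) = 2.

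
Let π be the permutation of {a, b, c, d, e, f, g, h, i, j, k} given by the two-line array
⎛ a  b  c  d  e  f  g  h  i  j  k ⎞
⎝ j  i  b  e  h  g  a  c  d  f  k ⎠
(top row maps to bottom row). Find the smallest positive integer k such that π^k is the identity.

Decomposing into disjoint cycles gives cycle lengths 6, 4, 1.
The order is lcm(6, 4) = 12.

12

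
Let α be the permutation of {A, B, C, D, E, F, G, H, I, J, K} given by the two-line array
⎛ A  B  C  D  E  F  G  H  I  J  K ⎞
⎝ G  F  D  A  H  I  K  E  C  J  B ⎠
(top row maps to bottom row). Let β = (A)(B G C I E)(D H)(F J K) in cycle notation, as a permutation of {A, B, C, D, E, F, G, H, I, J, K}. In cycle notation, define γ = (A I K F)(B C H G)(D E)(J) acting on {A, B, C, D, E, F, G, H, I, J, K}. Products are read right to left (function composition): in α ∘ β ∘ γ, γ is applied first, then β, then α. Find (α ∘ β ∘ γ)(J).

Apply the permutations in order: γ(J) = J, then β(J) = K, then α(K) = B. So (α ∘ β ∘ γ)(J) = B.

B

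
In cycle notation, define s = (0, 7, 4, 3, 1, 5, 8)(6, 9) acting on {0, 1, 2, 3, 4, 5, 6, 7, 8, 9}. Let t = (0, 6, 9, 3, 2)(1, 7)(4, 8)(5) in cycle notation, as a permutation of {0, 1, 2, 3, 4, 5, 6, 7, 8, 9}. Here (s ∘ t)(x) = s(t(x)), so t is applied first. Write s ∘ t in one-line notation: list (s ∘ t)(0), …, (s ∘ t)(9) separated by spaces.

9 4 7 2 0 8 6 5 3 1

(s ∘ t)(x) = s(t(x)). Computing each image: s(t(0)) = s(6) = 9, s(t(1)) = s(7) = 4, s(t(2)) = s(0) = 7, s(t(3)) = s(2) = 2, s(t(4)) = s(8) = 0, s(t(5)) = s(5) = 8, s(t(6)) = s(9) = 6, s(t(7)) = s(1) = 5, s(t(8)) = s(4) = 3, s(t(9)) = s(3) = 1.
Hence s ∘ t = [9 4 7 2 0 8 6 5 3 1].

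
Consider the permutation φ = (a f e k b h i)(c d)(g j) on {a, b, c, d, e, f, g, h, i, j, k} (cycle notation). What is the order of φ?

The disjoint cycles have lengths 7, 2, 2.
The order is lcm(7, 2, 2) = 14.

14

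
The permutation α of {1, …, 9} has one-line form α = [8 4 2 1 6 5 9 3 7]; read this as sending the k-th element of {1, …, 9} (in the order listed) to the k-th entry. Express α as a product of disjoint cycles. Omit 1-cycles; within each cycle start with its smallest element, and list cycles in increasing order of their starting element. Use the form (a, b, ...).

From 1: 1 → 8 → 3 → 2 → 4 → 1, closing the cycle (1, 8, 3, 2, 4).
Continuing from each remaining unvisited element yields (1, 8, 3, 2, 4)(5, 6)(7, 9).

(1, 8, 3, 2, 4)(5, 6)(7, 9)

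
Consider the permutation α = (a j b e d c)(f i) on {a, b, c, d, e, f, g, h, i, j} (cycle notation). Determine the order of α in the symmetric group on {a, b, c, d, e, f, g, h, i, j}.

6

The cycle type of α is (6, 2, 1, 1).
The order of α is the least common multiple of its cycle lengths: lcm(6, 2) = 6.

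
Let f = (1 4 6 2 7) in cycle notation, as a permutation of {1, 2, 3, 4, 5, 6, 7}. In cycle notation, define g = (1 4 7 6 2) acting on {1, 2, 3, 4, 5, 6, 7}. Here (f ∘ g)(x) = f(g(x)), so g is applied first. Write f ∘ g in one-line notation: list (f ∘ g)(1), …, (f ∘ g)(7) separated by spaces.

Chase each element through g then f: 1 → 4 → 6; 2 → 1 → 4; 3 → 3 → 3; 4 → 7 → 1; 5 → 5 → 5; 6 → 2 → 7; 7 → 6 → 2.
Collecting the images, f ∘ g = [6 4 3 1 5 7 2].

6 4 3 1 5 7 2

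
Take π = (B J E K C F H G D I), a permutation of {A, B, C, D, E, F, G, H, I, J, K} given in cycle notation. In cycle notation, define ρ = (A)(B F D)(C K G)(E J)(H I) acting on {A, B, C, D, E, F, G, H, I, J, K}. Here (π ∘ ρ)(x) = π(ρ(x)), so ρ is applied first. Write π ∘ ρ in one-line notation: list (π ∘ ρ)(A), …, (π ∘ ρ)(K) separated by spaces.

A H C J E I F B G K D

For each element, apply ρ then π: A → A → A; B → F → H; C → K → C; D → B → J; E → J → E; F → D → I; G → C → F; H → I → B; I → H → G; J → E → K; K → G → D.
Collecting the images, π ∘ ρ = [A H C J E I F B G K D].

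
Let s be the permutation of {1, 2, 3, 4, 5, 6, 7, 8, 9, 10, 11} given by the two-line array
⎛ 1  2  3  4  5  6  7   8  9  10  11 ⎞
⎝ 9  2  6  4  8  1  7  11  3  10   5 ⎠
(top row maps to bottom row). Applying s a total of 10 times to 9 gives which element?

6

Tracing 9 → 3 → … returns to 9 after 4 steps, so 9 lies in a 4-cycle (1, 9, 3, 6).
Powers repeat with period 4 on this cycle, and 10 mod 4 = 2, so s^10(9) = s^2(9).
Stepping 2 places around the cycle: 9 → 3 → 6.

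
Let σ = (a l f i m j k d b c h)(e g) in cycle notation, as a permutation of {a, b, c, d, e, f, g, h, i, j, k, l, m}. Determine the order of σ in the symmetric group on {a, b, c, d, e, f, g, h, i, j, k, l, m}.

22

The disjoint cycles have lengths 11, 2.
Since disjoint cycles commute, ord(σ) = lcm(11, 2) = 22.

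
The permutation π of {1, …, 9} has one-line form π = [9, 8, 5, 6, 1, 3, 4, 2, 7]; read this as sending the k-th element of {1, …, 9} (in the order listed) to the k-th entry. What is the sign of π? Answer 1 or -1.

-1

In disjoint-cycle form the cycle lengths are 7, 2.
A cycle is odd iff its length is even; π has 1 even-length cycle, so sgn(π) = (−1)^1 and π is odd.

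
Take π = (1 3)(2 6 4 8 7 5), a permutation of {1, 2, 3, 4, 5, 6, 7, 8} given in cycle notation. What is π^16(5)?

5 lies in the 6-cycle (2 6 4 8 7 5).
On a 6-cycle, π^6 is the identity, so π^16 = π^4 there (16 ≡ 4 mod 6).
Stepping 4 places around the cycle: 5 → 2 → 6 → 4 → 8.

8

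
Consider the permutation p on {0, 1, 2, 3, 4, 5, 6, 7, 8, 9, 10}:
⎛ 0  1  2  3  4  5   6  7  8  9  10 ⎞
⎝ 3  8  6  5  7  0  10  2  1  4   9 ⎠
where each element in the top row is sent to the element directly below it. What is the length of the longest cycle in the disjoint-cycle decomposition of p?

Decomposing into disjoint cycles gives (0, 3, 5)(1, 8)(2, 6, 10, 9, 4, 7); the longest has length 6.

6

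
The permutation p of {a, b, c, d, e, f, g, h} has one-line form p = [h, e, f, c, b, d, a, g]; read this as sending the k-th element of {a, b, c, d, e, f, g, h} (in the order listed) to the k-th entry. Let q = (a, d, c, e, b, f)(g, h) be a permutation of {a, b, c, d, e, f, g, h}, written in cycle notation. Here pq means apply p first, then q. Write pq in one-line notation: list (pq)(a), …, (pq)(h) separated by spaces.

Chase each element through p then q: a → h → g; b → e → b; c → f → a; d → c → e; e → b → f; f → d → c; g → a → d; h → g → h.
So pq in one-line form is g b a e f c d h.

g b a e f c d h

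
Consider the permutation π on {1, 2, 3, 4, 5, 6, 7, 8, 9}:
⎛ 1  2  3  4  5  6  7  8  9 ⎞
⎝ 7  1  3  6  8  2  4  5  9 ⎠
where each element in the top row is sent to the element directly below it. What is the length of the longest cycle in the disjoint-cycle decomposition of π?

5

Decomposing into disjoint cycles gives (1 7 4 6 2)(5 8); the longest has length 5.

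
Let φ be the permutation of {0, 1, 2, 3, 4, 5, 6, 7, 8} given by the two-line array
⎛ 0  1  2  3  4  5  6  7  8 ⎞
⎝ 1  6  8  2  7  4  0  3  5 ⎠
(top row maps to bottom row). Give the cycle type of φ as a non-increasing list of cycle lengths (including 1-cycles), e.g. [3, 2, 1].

The disjoint cycles are (0 1 6)(2 8 5 4 7 3), with lengths 6, 3 in non-increasing order.

[6, 3]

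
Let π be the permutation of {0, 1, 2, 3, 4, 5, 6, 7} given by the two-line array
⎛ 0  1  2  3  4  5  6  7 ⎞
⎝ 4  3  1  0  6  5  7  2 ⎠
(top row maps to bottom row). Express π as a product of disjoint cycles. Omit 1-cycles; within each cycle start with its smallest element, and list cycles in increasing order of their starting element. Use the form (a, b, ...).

Iterating π from 0 gives 0 → 4 → 6 → 7 → 2 → 1 → 3 → 0; that is the 7-cycle (0, 4, 6, 7, 2, 1, 3).
Continuing from each remaining unvisited element yields (0, 4, 6, 7, 2, 1, 3).

(0, 4, 6, 7, 2, 1, 3)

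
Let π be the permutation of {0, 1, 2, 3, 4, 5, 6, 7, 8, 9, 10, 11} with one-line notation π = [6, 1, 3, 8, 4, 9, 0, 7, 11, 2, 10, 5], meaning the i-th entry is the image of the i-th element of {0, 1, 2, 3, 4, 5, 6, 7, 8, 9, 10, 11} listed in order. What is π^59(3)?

Tracing 3 → 8 → … returns to 3 after 6 steps, so 3 lies in a 6-cycle (2 3 8 11 5 9).
Since the cycle has length 6, π^59 acts on it the same as π^5 (59 mod 6 = 5).
Stepping 5 places around the cycle: 3 → 8 → 11 → 5 → 9 → 2.

2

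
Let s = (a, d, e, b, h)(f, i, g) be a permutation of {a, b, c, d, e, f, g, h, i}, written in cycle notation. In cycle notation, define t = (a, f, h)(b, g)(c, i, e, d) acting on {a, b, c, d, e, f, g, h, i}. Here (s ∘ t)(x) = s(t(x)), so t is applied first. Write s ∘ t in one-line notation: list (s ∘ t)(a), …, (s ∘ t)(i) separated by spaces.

i f g c e a h d b

For each element, apply t then s: a → f → i; b → g → f; c → i → g; d → c → c; e → d → e; f → h → a; g → b → h; h → a → d; i → e → b.
So s ∘ t in one-line form is i f g c e a h d b.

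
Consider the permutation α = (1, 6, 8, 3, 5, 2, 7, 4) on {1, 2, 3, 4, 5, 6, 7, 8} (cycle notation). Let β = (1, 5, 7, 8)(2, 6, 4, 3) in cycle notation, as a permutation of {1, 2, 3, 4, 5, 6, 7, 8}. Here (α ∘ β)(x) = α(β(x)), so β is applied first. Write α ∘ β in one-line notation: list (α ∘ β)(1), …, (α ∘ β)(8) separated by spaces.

For each element, apply β then α: 1 → 5 → 2; 2 → 6 → 8; 3 → 2 → 7; 4 → 3 → 5; 5 → 7 → 4; 6 → 4 → 1; 7 → 8 → 3; 8 → 1 → 6.
So α ∘ β in one-line form is 2 8 7 5 4 1 3 6.

2 8 7 5 4 1 3 6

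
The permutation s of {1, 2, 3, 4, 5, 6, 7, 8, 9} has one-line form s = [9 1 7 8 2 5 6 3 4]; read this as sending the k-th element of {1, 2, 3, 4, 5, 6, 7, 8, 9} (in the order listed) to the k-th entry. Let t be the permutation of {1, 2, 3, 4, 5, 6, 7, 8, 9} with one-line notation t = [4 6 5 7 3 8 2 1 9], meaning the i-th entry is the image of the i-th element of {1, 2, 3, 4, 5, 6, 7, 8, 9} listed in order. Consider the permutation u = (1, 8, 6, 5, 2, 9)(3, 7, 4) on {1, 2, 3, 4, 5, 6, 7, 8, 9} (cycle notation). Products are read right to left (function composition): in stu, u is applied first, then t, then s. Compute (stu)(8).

3

Chase 8: u(8) = 6; t(6) = 8; s(8) = 3. Hence (stu)(8) = 3.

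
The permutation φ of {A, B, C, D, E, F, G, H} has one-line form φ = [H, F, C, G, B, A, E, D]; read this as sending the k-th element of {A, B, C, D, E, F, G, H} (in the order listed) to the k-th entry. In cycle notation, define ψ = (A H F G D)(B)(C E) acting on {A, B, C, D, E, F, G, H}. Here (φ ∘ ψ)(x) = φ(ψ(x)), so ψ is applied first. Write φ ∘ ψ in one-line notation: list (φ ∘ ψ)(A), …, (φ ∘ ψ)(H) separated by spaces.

(φ ∘ ψ)(x) = φ(ψ(x)). Computing each image: φ(ψ(A)) = φ(H) = D, φ(ψ(B)) = φ(B) = F, φ(ψ(C)) = φ(E) = B, φ(ψ(D)) = φ(A) = H, φ(ψ(E)) = φ(C) = C, φ(ψ(F)) = φ(G) = E, φ(ψ(G)) = φ(D) = G, φ(ψ(H)) = φ(F) = A.
Hence φ ∘ ψ = [D F B H C E G A].

D F B H C E G A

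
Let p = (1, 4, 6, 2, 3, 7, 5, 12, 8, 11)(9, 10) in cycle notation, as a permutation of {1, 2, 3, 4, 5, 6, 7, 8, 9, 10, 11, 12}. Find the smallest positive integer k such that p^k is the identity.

10

The disjoint cycles have lengths 10, 2.
Since disjoint cycles commute, ord(p) = lcm(10, 2) = 10.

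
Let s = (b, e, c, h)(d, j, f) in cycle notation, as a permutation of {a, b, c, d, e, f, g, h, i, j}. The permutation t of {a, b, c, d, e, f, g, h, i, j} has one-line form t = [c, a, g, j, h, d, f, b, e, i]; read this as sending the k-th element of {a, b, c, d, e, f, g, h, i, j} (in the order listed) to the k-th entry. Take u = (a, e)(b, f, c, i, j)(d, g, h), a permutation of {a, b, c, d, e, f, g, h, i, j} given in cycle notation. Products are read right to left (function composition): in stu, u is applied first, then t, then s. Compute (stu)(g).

Chase g: u(g) = h; t(h) = b; s(b) = e. Hence (stu)(g) = e.

e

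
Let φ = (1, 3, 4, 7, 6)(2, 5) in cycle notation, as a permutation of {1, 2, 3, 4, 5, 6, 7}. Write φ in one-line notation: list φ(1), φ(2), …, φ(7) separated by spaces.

Reading each image from the cycles: 1↦3, 2↦5, 3↦4, 4↦7, 5↦2, 6↦1, 7↦6.
So the one-line form is 3 5 4 7 2 1 6.

3 5 4 7 2 1 6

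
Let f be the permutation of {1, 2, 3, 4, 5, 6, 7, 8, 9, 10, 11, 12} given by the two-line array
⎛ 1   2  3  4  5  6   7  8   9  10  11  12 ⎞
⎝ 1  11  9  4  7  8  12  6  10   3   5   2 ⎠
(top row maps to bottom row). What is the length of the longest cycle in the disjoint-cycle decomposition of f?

5

Decomposing into disjoint cycles gives (2, 11, 5, 7, 12)(3, 9, 10)(6, 8); the longest has length 5.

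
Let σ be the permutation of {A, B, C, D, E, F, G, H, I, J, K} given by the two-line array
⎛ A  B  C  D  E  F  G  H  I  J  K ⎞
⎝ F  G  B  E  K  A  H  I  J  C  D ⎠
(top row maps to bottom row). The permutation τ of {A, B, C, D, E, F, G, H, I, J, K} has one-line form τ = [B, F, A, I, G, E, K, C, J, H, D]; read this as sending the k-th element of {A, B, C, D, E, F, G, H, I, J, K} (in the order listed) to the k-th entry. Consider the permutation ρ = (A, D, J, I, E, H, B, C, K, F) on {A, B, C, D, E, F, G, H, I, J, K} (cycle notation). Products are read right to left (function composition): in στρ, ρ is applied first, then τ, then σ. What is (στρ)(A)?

(στρ)(A) = σ(τ(ρ(A))). ρ(A) = D, then τ(D) = I, then σ(I) = J, so the result is J.

J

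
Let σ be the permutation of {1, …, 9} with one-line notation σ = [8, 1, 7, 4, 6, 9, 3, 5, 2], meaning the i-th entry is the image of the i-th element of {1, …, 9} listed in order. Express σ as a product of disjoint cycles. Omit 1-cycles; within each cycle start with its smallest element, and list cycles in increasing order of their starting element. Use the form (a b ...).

(1 8 5 6 9 2)(3 7)

From 1: 1 → 8 → 5 → 6 → 9 → 2 → 1, closing the cycle (1 8 5 6 9 2).
Repeating from the next unused element and collecting all non-trivial cycles gives (1 8 5 6 9 2)(3 7).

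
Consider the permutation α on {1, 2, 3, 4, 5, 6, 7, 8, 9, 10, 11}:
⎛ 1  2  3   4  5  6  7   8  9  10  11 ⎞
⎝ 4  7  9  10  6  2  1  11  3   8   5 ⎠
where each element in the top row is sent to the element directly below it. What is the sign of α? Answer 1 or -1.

-1

In disjoint-cycle form the cycle lengths are 9, 2.
A cycle of length ℓ contributes ℓ−1 transpositions, so α is a product of 8 + 1 = 9 transpositions — odd.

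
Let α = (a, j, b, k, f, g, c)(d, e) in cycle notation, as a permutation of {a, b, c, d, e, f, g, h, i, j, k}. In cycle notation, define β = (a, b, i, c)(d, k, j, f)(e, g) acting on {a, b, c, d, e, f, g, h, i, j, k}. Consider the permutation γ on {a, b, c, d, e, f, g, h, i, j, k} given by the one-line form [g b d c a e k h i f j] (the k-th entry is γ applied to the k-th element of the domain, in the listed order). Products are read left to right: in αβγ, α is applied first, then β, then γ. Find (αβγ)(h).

h

(αβγ)(h) = γ(β(α(h))). α(h) = h, then β(h) = h, then γ(h) = h, so the result is h.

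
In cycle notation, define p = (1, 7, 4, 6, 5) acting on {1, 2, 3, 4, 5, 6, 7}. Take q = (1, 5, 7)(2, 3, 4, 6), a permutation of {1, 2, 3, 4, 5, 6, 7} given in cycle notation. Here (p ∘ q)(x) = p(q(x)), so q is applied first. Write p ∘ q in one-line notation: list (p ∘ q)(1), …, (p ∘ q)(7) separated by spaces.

1 3 6 5 4 2 7

Chase each element through q then p: 1 → 5 → 1; 2 → 3 → 3; 3 → 4 → 6; 4 → 6 → 5; 5 → 7 → 4; 6 → 2 → 2; 7 → 1 → 7.
Collecting the images, p ∘ q = [1 3 6 5 4 2 7].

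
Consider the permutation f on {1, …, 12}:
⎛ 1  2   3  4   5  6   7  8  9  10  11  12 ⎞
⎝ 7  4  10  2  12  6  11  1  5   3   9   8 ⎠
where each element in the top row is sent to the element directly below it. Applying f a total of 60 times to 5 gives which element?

Tracing 5 → 12 → … returns to 5 after 7 steps, so 5 lies in a 7-cycle (1 7 11 9 5 12 8).
Powers repeat with period 7 on this cycle, and 60 mod 7 = 4, so f^60(5) = f^4(5).
Stepping 4 places around the cycle: 5 → 12 → 8 → 1 → 7.

7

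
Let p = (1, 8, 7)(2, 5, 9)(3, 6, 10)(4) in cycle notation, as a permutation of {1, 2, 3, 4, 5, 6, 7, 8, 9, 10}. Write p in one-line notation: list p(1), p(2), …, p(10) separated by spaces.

8 5 6 4 9 10 1 7 2 3

Each element maps to the next entry in its cycle (wrapping to the front): 1→8, 2→5, 3→6, 4→4, 5→9, 6→10, 7→1, 8→7, 9→2, 10→3.
So the one-line form is 8 5 6 4 9 10 1 7 2 3.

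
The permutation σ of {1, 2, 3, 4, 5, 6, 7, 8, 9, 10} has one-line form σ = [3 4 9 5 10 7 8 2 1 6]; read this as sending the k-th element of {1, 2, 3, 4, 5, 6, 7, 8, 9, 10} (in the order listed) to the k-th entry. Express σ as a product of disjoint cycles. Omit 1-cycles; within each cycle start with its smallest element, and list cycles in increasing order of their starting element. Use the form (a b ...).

From 1: 1 → 3 → 9 → 1, closing the cycle (1 3 9).
Continuing from each remaining unvisited element yields (1 3 9)(2 4 5 10 6 7 8).

(1 3 9)(2 4 5 10 6 7 8)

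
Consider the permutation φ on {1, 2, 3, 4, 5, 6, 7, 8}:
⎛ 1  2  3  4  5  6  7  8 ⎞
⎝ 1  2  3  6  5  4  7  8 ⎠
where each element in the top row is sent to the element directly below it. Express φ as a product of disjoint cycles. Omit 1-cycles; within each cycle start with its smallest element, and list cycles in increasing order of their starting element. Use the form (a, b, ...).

(4, 6)

Start at 4 and follow images: 4 → 6 → 4, giving the cycle (4, 6).
Repeating from the next unused element and collecting all non-trivial cycles gives (4, 6).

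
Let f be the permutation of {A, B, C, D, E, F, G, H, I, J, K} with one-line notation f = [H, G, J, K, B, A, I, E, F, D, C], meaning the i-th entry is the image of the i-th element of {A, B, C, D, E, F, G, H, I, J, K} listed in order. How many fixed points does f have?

0

No element satisfies f(x) = x, so there are 0 fixed points.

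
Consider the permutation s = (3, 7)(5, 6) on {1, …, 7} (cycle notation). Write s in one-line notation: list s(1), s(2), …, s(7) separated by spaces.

Reading each image from the cycles: 1↦1, 2↦2, 3↦7, 4↦4, 5↦6, 6↦5, 7↦3.
So the one-line form is 1 2 7 4 6 5 3.

1 2 7 4 6 5 3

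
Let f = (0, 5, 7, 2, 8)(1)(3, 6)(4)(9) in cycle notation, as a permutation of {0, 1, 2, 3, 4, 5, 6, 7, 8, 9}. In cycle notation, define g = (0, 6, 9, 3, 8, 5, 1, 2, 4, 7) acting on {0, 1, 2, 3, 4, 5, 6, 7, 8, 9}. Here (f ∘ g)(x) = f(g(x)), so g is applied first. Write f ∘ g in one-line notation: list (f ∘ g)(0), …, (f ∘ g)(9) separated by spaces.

For each element, apply g then f: 0 → 6 → 3; 1 → 2 → 8; 2 → 4 → 4; 3 → 8 → 0; 4 → 7 → 2; 5 → 1 → 1; 6 → 9 → 9; 7 → 0 → 5; 8 → 5 → 7; 9 → 3 → 6.
Collecting the images, f ∘ g = [3 8 4 0 2 1 9 5 7 6].

3 8 4 0 2 1 9 5 7 6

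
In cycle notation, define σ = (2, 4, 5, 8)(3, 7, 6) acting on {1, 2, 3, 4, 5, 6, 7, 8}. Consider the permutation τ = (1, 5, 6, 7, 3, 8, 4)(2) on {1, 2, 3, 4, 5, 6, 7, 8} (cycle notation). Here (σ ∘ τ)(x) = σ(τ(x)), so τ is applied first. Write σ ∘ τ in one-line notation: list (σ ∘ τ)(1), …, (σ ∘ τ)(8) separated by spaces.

For each element, apply τ then σ: 1 → 5 → 8; 2 → 2 → 4; 3 → 8 → 2; 4 → 1 → 1; 5 → 6 → 3; 6 → 7 → 6; 7 → 3 → 7; 8 → 4 → 5.
Collecting the images, σ ∘ τ = [8 4 2 1 3 6 7 5].

8 4 2 1 3 6 7 5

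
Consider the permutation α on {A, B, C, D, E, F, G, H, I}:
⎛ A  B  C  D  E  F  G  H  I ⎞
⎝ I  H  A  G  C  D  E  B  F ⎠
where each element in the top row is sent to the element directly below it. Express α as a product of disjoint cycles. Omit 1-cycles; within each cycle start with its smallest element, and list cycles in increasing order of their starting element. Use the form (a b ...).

Iterating α from A gives A → I → F → D → G → E → C → A; that is the 7-cycle (A I F D G E C).
Continuing from each remaining unvisited element yields (A I F D G E C)(B H).

(A I F D G E C)(B H)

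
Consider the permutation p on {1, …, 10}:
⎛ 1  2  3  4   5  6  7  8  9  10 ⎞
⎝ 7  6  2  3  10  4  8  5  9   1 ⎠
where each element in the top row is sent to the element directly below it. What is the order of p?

20

Writing p as disjoint cycles, the cycle lengths are 5, 4, 1.
Since disjoint cycles commute, ord(p) = lcm(5, 4) = 20.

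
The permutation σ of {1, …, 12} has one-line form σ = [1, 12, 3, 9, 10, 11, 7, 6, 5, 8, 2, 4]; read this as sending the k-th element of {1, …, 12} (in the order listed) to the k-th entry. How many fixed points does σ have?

The fixed points (elements with σ(x) = x) are {1, 3, 7}, so there are 3.

3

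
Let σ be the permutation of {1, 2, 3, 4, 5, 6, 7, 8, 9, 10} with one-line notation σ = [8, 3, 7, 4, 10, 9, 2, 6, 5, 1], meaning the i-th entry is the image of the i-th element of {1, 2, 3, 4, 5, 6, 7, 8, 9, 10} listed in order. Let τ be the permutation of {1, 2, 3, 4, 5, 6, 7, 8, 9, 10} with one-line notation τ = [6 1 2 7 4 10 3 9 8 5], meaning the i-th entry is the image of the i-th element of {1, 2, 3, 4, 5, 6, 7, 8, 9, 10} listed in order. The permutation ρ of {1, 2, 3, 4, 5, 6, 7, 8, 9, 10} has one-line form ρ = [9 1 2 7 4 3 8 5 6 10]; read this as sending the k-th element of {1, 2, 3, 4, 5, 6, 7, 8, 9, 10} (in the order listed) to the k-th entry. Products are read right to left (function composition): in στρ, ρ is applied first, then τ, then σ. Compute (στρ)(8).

4

Chase 8: ρ(8) = 5; τ(5) = 4; σ(4) = 4. Hence (στρ)(8) = 4.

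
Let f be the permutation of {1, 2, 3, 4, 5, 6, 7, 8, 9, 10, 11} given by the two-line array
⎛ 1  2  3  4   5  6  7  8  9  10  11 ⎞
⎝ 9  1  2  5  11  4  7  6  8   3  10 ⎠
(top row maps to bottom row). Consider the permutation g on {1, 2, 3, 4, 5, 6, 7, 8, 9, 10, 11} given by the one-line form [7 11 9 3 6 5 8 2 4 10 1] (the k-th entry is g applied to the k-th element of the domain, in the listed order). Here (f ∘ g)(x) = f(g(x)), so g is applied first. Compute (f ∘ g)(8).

1

(f ∘ g)(8) = f(g(8)). g(8) = 2, then f(2) = 1. So (f ∘ g)(8) = 1.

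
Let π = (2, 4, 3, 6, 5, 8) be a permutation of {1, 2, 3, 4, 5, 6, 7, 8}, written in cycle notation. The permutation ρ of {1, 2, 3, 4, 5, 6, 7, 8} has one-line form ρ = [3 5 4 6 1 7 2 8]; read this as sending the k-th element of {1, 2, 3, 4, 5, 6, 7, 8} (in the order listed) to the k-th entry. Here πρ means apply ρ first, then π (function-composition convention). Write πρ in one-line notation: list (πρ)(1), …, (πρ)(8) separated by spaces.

Chase each element through ρ then π: 1 → 3 → 6; 2 → 5 → 8; 3 → 4 → 3; 4 → 6 → 5; 5 → 1 → 1; 6 → 7 → 7; 7 → 2 → 4; 8 → 8 → 2.
So πρ in one-line form is 6 8 3 5 1 7 4 2.

6 8 3 5 1 7 4 2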